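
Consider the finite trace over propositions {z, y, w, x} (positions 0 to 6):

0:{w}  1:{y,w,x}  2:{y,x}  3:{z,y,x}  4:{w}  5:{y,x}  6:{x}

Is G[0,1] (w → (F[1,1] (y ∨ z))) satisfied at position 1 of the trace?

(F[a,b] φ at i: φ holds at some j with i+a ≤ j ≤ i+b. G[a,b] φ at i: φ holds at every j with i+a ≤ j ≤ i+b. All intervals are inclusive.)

Check (w → (F[1,1] (y ∨ z))) at every j in [1,2]:
  j=1: antecedent true; consequent holds (witness at 2) → ✓
  j=2: antecedent false → ✓
All positions satisfy it → formula holds.

Yes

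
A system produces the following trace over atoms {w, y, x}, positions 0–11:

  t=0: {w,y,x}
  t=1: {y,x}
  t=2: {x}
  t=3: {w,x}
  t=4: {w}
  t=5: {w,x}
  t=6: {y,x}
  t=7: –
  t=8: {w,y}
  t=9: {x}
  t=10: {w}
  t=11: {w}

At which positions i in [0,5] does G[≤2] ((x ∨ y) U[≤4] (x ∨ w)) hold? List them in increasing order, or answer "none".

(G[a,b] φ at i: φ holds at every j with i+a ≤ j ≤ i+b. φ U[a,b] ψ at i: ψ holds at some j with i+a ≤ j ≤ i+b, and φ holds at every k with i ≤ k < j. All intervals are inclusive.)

Evaluate at each i in [0,5]:
  i=0: ✓ (all of [0,2])
  i=1: ✓ (all of [1,3])
  i=2: ✓ (all of [2,4])
  i=3: ✓ (all of [3,5])
  i=4: ✓ (all of [4,6])
  i=5: ✗ (fails at j=7)

0, 1, 2, 3, 4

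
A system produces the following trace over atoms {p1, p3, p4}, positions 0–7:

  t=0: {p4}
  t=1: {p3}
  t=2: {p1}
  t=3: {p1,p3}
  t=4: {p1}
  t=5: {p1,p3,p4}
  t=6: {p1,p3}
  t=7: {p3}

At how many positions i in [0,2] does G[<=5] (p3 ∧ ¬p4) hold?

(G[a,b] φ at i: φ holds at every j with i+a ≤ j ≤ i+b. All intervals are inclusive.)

Evaluate at each i in [0,2]:
  i=0: ✗ (fails at j=0)
  i=1: ✗ (fails at j=2)
  i=2: ✗ (fails at j=2)
Positions where it holds: {} → 0.

0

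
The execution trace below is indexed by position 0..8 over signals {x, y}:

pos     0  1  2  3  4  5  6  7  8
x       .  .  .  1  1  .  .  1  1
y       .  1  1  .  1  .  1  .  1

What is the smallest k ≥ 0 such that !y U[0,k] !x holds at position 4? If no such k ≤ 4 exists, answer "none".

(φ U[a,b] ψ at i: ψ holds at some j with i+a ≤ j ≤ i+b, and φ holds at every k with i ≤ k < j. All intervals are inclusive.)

none

Need earliest j ≥ 4 with !x, and !y at every k in [4,j-1].
  j=4: rhs fails.
  j=5: rhs holds but lhs fails at k=4.
  j=6: rhs holds but lhs fails at k=4.
  j=7: rhs fails.
  j=8: rhs fails.
No witness within the range → none.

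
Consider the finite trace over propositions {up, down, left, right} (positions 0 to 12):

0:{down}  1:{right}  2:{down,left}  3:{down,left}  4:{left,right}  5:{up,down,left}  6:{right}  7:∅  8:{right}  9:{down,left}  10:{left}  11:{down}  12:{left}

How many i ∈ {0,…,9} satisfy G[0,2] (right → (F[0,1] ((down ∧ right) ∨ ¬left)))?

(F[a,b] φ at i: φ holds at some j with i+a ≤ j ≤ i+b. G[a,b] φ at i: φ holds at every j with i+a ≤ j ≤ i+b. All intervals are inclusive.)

7

Evaluate at each i in [0,9]:
  i=0: ✓ (all of [0,2])
  i=1: ✓ (all of [1,3])
  i=2: ✗ (fails at j=4)
  i=3: ✗ (fails at j=4)
  i=4: ✗ (fails at j=4)
  i=5: ✓ (all of [5,7])
  i=6: ✓ (all of [6,8])
  i=7: ✓ (all of [7,9])
  i=8: ✓ (all of [8,10])
  i=9: ✓ (all of [9,11])
Positions where it holds: {0, 1, 5, 6, 7, 8, 9} → 7.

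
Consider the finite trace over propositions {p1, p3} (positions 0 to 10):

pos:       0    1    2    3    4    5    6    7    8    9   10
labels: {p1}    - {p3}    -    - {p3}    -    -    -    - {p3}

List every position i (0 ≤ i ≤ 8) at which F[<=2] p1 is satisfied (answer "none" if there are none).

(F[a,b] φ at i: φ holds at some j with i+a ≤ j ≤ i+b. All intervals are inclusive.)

0

Evaluate at each i in [0,8]:
  i=0: ✓ (witness j=0)
  i=1: ✗ (none in [1,3])
  i=2: ✗ (none in [2,4])
  i=3: ✗ (none in [3,5])
  i=4: ✗ (none in [4,6])
  i=5: ✗ (none in [5,7])
  i=6: ✗ (none in [6,8])
  i=7: ✗ (none in [7,9])
  i=8: ✗ (none in [8,10])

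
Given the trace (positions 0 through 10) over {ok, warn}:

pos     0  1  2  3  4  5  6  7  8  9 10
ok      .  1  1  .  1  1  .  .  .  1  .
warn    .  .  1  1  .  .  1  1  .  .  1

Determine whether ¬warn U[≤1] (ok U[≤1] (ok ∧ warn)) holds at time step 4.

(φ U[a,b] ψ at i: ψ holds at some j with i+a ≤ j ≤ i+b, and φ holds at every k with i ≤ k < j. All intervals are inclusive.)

Need some j in [4,5] with (ok U[≤1] (ok ∧ warn)), and ¬warn at every k in [4,j-1].
  j=4: (ok U[≤1] (ok ∧ warn)) — fails.
  j=5: (ok U[≤1] (ok ∧ warn)) — fails.
No j in the window works → until fails.

Does not hold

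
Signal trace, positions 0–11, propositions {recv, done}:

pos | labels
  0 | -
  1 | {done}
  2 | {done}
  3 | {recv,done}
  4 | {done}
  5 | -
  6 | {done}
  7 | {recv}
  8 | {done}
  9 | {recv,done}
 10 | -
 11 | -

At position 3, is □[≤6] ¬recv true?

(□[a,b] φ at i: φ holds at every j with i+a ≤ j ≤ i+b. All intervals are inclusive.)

False

Check ¬recv at every j in [3,9]:
  j=3: false
  j=4: true
  j=5: true
  j=6: true
  j=7: false
  j=8: true
  j=9: false
Fails at j=3 → formula fails.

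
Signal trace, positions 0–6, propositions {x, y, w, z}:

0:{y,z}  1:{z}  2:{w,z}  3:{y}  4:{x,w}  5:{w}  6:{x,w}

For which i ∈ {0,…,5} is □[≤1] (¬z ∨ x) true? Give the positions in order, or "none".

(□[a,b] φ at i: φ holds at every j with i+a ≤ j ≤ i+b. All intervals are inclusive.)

Evaluate at each i in [0,5]:
  i=0: ✗ (fails at j=0)
  i=1: ✗ (fails at j=1)
  i=2: ✗ (fails at j=2)
  i=3: ✓ (all of [3,4])
  i=4: ✓ (all of [4,5])
  i=5: ✓ (all of [5,6])

3, 4, 5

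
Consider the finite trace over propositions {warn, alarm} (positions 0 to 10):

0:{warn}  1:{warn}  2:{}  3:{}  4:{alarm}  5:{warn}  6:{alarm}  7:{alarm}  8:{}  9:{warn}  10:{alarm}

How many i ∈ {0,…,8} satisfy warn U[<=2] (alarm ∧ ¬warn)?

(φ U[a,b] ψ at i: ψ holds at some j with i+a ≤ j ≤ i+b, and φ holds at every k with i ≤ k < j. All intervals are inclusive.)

Evaluate at each i in [0,8]:
  i=0: ✗ (no rhs in [0,2])
  i=1: ✗ (no rhs in [1,3])
  i=2: ✗ (lhs fails at k=2 before rhs at j=4)
  i=3: ✗ (lhs fails at k=3 before rhs at j=4)
  i=4: ✓ (rhs at j=4)
  i=5: ✓ (rhs at j=6; lhs holds on [5,5])
  i=6: ✓ (rhs at j=6)
  i=7: ✓ (rhs at j=7)
  i=8: ✗ (lhs fails at k=8 before rhs at j=10)
Positions where it holds: {4, 5, 6, 7} → 4.

4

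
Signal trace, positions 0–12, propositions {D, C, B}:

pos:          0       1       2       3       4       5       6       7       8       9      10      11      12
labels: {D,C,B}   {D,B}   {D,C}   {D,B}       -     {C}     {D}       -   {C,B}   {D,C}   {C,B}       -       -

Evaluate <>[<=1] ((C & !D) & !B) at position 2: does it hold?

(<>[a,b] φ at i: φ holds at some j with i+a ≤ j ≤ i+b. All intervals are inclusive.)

Check ((C & !D) & !B) at each j in [2,3]:
  j=2: false
  j=3: false
No position in the window satisfies it → formula fails.

Does not hold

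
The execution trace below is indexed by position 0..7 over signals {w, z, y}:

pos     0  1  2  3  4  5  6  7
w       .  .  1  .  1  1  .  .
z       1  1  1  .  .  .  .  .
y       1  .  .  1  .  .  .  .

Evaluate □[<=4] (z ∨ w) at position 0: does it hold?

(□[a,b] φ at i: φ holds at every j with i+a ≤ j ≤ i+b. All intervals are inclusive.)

No

Check (z ∨ w) at every j in [0,4]:
  j=0: true
  j=1: true
  j=2: true
  j=3: false
  j=4: true
Fails at j=3 → formula fails.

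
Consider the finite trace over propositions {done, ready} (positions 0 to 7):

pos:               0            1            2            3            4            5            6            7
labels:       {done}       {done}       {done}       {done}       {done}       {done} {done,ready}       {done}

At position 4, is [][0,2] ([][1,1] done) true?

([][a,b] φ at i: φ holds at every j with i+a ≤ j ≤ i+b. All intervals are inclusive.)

Holds

Check [][1,1] done at every j in [4,6]:
  j=4: holds on [5,5]
  j=5: holds on [6,6]
  j=6: holds on [7,7]
All positions satisfy it → formula holds.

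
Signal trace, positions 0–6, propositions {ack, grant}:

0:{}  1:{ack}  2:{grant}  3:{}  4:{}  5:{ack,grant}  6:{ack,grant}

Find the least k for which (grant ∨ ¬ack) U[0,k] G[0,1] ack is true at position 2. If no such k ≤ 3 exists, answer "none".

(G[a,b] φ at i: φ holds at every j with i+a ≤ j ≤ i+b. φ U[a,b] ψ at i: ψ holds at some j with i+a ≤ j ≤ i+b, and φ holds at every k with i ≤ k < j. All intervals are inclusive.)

3

Need earliest j ≥ 2 with G[0,1] ack, and (grant ∨ ¬ack) at every k in [2,j-1].
  j=2: rhs fails.
  j=3: rhs fails.
  j=4: rhs fails.
  j=5: rhs holds; lhs holds on [2,4]. k = 3.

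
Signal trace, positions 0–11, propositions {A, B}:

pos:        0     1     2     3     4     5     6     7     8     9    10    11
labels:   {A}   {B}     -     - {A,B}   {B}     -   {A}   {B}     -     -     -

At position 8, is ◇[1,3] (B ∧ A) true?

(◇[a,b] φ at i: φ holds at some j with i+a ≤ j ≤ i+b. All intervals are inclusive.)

False

Check (B ∧ A) at each j in [9,11]:
  j=9: false
  j=10: false
  j=11: false
No position in the window satisfies it → formula fails.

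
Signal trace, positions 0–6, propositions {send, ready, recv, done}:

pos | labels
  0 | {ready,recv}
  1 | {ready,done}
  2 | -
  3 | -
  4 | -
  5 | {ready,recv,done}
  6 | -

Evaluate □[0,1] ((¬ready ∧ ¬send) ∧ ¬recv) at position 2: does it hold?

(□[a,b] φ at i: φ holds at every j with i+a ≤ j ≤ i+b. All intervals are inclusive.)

True

Check ((¬ready ∧ ¬send) ∧ ¬recv) at every j in [2,3]:
  j=2: true
  j=3: true
All positions satisfy it → formula holds.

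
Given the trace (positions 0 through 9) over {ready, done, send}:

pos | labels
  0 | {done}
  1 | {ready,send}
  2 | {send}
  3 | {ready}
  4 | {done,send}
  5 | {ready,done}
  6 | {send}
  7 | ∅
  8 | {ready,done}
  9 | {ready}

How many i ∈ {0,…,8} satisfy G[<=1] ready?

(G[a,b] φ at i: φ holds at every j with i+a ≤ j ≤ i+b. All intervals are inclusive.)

Evaluate at each i in [0,8]:
  i=0: ✗ (fails at j=0)
  i=1: ✗ (fails at j=2)
  i=2: ✗ (fails at j=2)
  i=3: ✗ (fails at j=4)
  i=4: ✗ (fails at j=4)
  i=5: ✗ (fails at j=6)
  i=6: ✗ (fails at j=6)
  i=7: ✗ (fails at j=7)
  i=8: ✓ (all of [8,9])
Positions where it holds: {8} → 1.

1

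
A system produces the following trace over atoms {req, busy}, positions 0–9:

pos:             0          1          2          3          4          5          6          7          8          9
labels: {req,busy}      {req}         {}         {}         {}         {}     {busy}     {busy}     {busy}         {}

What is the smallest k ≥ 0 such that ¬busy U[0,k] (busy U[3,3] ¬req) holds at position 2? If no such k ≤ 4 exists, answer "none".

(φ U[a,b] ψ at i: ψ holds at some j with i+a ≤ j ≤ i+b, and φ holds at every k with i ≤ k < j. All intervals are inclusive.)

Need earliest j ≥ 2 with (busy U[3,3] ¬req), and ¬busy at every k in [2,j-1].
  j=2: rhs fails.
  j=3: rhs fails.
  j=4: rhs fails.
  j=5: rhs fails.
  j=6: rhs holds; lhs holds on [2,5]. k = 4.

4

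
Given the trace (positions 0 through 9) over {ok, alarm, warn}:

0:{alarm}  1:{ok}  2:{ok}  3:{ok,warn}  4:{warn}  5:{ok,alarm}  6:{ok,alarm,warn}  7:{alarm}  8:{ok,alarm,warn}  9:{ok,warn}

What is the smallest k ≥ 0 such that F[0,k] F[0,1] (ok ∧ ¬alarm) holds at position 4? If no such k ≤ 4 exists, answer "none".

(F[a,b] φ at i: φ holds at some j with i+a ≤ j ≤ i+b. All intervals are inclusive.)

Scan j = 4,5,… for F[0,1] (ok ∧ ¬alarm):
  j=4: fails
  j=5: fails
  j=6: fails
  j=7: fails
  j=8: holds
First hit at j=8, so smallest k = 8-4 = 4.

4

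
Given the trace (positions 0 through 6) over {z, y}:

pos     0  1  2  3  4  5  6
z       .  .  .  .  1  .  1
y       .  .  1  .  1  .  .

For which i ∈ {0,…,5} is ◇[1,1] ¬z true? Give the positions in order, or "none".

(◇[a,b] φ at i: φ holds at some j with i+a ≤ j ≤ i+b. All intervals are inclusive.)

0, 1, 2, 4

Evaluate at each i in [0,5]:
  i=0: ✓ (witness j=1)
  i=1: ✓ (witness j=2)
  i=2: ✓ (witness j=3)
  i=3: ✗ (none in [4,4])
  i=4: ✓ (witness j=5)
  i=5: ✗ (none in [6,6])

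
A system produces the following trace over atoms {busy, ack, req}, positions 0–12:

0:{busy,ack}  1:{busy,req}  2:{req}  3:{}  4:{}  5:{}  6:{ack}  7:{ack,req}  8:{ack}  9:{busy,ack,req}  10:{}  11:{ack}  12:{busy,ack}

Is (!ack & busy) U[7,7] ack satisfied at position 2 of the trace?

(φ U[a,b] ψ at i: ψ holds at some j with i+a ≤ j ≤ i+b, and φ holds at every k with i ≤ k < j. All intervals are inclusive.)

Need some j in [9,9] with ack, and (!ack & busy) at every k in [2,j-1].
  j=9: ack holds, but (!ack & busy) fails at k=2 → not this j.
No j in the window works → until fails.

Does not hold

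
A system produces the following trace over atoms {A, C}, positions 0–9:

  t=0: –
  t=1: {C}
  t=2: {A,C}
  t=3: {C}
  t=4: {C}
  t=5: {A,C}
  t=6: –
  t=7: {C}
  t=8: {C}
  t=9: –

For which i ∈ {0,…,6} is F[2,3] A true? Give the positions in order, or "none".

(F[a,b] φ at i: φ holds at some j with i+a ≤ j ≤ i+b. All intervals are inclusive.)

0, 2, 3

Evaluate at each i in [0,6]:
  i=0: ✓ (witness j=2)
  i=1: ✗ (none in [3,4])
  i=2: ✓ (witness j=5)
  i=3: ✓ (witness j=5)
  i=4: ✗ (none in [6,7])
  i=5: ✗ (none in [7,8])
  i=6: ✗ (none in [8,9])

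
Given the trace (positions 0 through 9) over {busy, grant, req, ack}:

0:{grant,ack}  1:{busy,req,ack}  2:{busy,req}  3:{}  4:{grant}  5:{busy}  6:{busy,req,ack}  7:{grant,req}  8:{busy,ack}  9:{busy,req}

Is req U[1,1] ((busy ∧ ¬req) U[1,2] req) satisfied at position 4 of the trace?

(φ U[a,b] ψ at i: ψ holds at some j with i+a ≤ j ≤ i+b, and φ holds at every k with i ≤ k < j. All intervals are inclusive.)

Does not hold

Need some j in [5,5] with ((busy ∧ ¬req) U[1,2] req), and req at every k in [4,j-1].
  j=5: ((busy ∧ ¬req) U[1,2] req) holds, but req fails at k=4 → not this j.
No j in the window works → until fails.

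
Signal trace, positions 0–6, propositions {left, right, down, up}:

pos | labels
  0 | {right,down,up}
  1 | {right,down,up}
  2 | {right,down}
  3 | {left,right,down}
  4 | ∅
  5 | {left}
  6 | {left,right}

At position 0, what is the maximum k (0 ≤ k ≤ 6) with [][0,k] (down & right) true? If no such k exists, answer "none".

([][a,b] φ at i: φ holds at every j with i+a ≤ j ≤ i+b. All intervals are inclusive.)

3

(down & right) must hold from j=0 onward; find where it first fails.
  j=0: holds
  j=1: holds
  j=2: holds
  j=3: holds
  j=4: fails
Holds on [0,3], so largest k = 3.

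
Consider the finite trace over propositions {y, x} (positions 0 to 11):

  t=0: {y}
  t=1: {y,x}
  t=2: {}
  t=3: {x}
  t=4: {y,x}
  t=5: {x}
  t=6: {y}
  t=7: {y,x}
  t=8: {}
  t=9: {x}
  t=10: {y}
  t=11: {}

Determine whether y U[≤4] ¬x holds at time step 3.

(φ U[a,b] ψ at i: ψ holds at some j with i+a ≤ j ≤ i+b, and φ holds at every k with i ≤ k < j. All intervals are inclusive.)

Need some j in [3,7] with ¬x, and y at every k in [3,j-1].
  j=3: ¬x false.
  j=4: ¬x false.
  j=5: ¬x false.
  j=6: ¬x holds, but y fails at k=3 → not this j.
  j=7: ¬x false.
No j in the window works → until fails.

No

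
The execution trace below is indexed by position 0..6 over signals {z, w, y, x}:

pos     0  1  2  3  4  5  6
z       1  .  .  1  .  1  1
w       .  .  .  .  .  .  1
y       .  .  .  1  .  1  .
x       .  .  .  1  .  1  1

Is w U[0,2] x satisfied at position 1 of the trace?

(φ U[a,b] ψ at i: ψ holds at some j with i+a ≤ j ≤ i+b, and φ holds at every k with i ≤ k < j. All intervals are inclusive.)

Need some j in [1,3] with x, and w at every k in [1,j-1].
  j=1: x false.
  j=2: x false.
  j=3: x holds, but w fails at k=1 → not this j.
No j in the window works → until fails.

No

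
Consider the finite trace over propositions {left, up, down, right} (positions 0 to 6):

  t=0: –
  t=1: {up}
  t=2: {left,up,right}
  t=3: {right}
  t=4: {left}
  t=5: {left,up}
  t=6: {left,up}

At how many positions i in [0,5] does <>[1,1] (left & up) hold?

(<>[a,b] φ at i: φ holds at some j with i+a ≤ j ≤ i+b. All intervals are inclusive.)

3

Evaluate at each i in [0,5]:
  i=0: ✗ (none in [1,1])
  i=1: ✓ (witness j=2)
  i=2: ✗ (none in [3,3])
  i=3: ✗ (none in [4,4])
  i=4: ✓ (witness j=5)
  i=5: ✓ (witness j=6)
Positions where it holds: {1, 4, 5} → 3.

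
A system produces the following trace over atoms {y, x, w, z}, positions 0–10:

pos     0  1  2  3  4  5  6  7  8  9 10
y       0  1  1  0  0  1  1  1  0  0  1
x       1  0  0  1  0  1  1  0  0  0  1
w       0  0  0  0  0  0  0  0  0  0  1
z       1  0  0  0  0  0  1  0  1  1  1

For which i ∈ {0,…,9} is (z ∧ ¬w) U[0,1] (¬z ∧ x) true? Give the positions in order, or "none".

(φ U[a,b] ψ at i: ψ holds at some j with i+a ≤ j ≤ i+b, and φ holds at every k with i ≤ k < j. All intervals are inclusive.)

3, 5

Evaluate at each i in [0,9]:
  i=0: ✗ (no rhs in [0,1])
  i=1: ✗ (no rhs in [1,2])
  i=2: ✗ (lhs fails at k=2 before rhs at j=3)
  i=3: ✓ (rhs at j=3)
  i=4: ✗ (lhs fails at k=4 before rhs at j=5)
  i=5: ✓ (rhs at j=5)
  i=6: ✗ (no rhs in [6,7])
  i=7: ✗ (no rhs in [7,8])
  i=8: ✗ (no rhs in [8,9])
  i=9: ✗ (no rhs in [9,10])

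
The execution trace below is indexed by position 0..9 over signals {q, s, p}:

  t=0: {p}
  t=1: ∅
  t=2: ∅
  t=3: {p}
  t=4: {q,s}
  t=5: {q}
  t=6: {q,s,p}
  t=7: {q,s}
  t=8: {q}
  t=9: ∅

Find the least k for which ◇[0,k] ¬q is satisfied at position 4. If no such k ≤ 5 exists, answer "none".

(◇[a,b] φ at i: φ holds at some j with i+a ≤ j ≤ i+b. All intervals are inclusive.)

5

Scan j = 4,5,… for ¬q:
  j=4: fails
  j=5: fails
  j=6: fails
  j=7: fails
  j=8: fails
  j=9: holds
First hit at j=9, so smallest k = 9-4 = 5.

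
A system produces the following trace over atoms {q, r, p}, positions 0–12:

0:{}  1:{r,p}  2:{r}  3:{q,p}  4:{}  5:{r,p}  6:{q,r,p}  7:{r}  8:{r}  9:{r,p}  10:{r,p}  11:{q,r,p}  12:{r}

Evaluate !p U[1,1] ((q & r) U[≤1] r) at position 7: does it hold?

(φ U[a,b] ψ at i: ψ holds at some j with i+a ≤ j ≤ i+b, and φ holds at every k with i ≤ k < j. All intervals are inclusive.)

Need some j in [8,8] with ((q & r) U[≤1] r), and !p at every k in [7,j-1].
  j=8: ((q & r) U[≤1] r) holds; !p holds at every k in [7,7] → satisfied.

Holds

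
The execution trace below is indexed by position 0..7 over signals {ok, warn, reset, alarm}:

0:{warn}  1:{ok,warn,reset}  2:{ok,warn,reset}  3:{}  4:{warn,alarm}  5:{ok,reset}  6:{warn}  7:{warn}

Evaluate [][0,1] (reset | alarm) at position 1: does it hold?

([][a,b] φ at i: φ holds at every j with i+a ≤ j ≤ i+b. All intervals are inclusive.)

Check (reset | alarm) at every j in [1,2]:
  j=1: true
  j=2: true
All positions satisfy it → formula holds.

Holds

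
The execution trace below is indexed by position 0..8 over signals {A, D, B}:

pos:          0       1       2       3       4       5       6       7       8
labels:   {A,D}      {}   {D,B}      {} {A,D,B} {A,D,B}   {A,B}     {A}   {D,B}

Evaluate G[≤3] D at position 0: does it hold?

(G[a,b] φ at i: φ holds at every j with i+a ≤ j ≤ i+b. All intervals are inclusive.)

Check D at every j in [0,3]:
  j=0: true
  j=1: false
  j=2: true
  j=3: false
Fails at j=1 → formula fails.

No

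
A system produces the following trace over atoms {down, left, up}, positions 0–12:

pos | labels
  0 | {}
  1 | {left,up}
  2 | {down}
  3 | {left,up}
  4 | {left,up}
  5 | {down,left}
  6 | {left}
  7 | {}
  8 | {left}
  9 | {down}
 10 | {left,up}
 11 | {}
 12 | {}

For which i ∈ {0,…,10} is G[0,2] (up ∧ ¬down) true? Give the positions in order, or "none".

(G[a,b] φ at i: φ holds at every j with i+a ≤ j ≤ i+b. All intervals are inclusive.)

Evaluate at each i in [0,10]:
  i=0: ✗ (fails at j=0)
  i=1: ✗ (fails at j=2)
  i=2: ✗ (fails at j=2)
  i=3: ✗ (fails at j=5)
  i=4: ✗ (fails at j=5)
  i=5: ✗ (fails at j=5)
  i=6: ✗ (fails at j=6)
  i=7: ✗ (fails at j=7)
  i=8: ✗ (fails at j=8)
  i=9: ✗ (fails at j=9)
  i=10: ✗ (fails at j=11)

none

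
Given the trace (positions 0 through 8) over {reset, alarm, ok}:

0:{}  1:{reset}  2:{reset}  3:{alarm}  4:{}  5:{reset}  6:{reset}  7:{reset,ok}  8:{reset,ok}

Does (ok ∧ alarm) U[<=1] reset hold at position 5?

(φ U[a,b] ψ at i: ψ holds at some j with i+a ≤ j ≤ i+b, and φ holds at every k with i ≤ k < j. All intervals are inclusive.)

Need some j in [5,6] with reset, and (ok ∧ alarm) at every k in [5,j-1].
  j=5: reset holds; no prefix to check → satisfied.

Holds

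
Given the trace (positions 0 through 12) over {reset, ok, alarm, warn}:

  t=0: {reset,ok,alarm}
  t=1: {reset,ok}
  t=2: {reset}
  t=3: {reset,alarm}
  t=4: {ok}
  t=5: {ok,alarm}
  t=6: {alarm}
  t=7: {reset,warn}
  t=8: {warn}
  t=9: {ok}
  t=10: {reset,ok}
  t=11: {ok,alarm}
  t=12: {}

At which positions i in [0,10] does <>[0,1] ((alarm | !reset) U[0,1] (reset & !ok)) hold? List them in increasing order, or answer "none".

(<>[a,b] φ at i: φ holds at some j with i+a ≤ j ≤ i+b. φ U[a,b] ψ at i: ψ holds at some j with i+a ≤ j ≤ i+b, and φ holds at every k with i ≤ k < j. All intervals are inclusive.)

Evaluate at each i in [0,10]:
  i=0: ✗ (none in [0,1])
  i=1: ✓ (witness j=2)
  i=2: ✓ (witness j=2)
  i=3: ✓ (witness j=3)
  i=4: ✗ (none in [4,5])
  i=5: ✓ (witness j=6)
  i=6: ✓ (witness j=6)
  i=7: ✓ (witness j=7)
  i=8: ✗ (none in [8,9])
  i=9: ✗ (none in [9,10])
  i=10: ✗ (none in [10,11])

1, 2, 3, 5, 6, 7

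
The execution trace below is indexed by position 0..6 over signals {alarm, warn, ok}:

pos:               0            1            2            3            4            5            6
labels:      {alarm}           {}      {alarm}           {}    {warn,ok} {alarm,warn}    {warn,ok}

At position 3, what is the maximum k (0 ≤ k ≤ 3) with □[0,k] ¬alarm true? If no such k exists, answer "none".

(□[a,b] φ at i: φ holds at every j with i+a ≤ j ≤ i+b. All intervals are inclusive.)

¬alarm must hold from j=3 onward; find where it first fails.
  j=3: holds
  j=4: holds
  j=5: fails
Holds on [3,4], so largest k = 1.

1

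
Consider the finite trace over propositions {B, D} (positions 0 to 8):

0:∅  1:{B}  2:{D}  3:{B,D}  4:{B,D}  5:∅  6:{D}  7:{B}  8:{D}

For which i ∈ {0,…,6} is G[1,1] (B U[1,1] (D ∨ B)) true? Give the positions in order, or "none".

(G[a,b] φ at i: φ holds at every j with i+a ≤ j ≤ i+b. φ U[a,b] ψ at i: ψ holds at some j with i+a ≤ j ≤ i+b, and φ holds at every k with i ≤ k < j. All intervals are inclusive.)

Evaluate at each i in [0,6]:
  i=0: ✓ (all of [1,1])
  i=1: ✗ (fails at j=2)
  i=2: ✓ (all of [3,3])
  i=3: ✗ (fails at j=4)
  i=4: ✗ (fails at j=5)
  i=5: ✗ (fails at j=6)
  i=6: ✓ (all of [7,7])

0, 2, 6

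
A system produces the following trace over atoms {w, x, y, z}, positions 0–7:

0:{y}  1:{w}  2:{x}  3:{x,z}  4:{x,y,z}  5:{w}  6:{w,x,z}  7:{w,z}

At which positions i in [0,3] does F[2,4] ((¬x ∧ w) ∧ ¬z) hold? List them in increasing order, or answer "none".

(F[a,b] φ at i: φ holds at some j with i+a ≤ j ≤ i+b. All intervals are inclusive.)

1, 2, 3

Evaluate at each i in [0,3]:
  i=0: ✗ (none in [2,4])
  i=1: ✓ (witness j=5)
  i=2: ✓ (witness j=5)
  i=3: ✓ (witness j=5)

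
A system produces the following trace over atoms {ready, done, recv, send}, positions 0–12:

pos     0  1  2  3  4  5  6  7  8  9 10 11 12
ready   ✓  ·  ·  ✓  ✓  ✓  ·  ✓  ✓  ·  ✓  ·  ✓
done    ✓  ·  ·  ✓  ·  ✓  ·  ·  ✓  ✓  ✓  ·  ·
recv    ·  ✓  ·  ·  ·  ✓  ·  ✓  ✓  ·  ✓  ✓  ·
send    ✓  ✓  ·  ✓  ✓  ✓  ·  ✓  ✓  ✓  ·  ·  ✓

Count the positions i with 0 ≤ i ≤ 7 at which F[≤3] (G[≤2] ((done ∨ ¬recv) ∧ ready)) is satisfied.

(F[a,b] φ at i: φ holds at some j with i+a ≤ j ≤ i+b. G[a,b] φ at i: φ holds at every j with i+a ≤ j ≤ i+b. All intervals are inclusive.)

Evaluate at each i in [0,7]:
  i=0: ✓ (witness j=3)
  i=1: ✓ (witness j=3)
  i=2: ✓ (witness j=3)
  i=3: ✓ (witness j=3)
  i=4: ✗ (none in [4,7])
  i=5: ✗ (none in [5,8])
  i=6: ✗ (none in [6,9])
  i=7: ✗ (none in [7,10])
Positions where it holds: {0, 1, 2, 3} → 4.

4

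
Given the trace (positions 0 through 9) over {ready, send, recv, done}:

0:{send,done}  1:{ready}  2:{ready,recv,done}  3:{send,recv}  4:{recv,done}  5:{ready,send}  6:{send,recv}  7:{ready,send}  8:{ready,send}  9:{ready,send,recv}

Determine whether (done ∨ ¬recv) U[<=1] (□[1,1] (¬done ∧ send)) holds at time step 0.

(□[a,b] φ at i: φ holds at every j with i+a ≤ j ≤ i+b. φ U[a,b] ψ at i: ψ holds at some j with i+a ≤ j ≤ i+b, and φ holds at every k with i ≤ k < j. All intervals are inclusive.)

Need some j in [0,1] with □[1,1] (¬done ∧ send), and (done ∨ ¬recv) at every k in [0,j-1].
  j=0: □[1,1] (¬done ∧ send) — fails at 1.
  j=1: □[1,1] (¬done ∧ send) — fails at 2.
No j in the window works → until fails.

Does not hold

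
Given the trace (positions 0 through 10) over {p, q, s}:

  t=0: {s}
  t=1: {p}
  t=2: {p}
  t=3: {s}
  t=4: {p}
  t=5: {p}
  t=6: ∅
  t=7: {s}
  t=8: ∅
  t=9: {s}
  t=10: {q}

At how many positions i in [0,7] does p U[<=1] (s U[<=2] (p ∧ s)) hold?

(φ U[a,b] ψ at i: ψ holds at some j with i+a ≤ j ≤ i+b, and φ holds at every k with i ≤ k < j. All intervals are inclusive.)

Evaluate at each i in [0,7]:
  i=0: ✗ (no rhs in [0,1])
  i=1: ✗ (no rhs in [1,2])
  i=2: ✗ (no rhs in [2,3])
  i=3: ✗ (no rhs in [3,4])
  i=4: ✗ (no rhs in [4,5])
  i=5: ✗ (no rhs in [5,6])
  i=6: ✗ (no rhs in [6,7])
  i=7: ✗ (no rhs in [7,8])
Positions where it holds: {} → 0.

0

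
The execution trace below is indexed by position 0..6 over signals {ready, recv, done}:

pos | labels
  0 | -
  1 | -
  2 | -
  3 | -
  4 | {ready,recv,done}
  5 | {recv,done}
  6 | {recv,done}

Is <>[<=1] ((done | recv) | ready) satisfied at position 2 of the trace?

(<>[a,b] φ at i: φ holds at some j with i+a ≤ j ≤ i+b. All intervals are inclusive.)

No

Check ((done | recv) | ready) at each j in [2,3]:
  j=2: false
  j=3: false
No position in the window satisfies it → formula fails.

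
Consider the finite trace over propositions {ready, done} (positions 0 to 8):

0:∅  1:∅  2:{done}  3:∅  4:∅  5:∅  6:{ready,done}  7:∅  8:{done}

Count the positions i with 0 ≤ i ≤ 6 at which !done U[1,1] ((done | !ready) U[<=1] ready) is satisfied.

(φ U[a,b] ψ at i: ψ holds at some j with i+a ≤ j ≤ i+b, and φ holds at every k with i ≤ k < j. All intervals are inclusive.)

2

Evaluate at each i in [0,6]:
  i=0: ✗ (no rhs in [1,1])
  i=1: ✗ (no rhs in [2,2])
  i=2: ✗ (no rhs in [3,3])
  i=3: ✗ (no rhs in [4,4])
  i=4: ✓ (rhs at j=5; lhs holds on [4,4])
  i=5: ✓ (rhs at j=6; lhs holds on [5,5])
  i=6: ✗ (no rhs in [7,7])
Positions where it holds: {4, 5} → 2.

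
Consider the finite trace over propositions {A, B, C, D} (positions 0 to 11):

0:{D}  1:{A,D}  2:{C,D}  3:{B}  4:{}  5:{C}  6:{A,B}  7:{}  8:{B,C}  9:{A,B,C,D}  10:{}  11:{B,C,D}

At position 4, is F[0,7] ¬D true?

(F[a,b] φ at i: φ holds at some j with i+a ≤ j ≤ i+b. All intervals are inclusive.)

Check ¬D at each j in [4,11]:
  j=4: true
  j=5: true
  j=6: true
  j=7: true
  j=8: true
  j=9: false
  j=10: true
  j=11: false
Found at j=4 → formula holds.

Yes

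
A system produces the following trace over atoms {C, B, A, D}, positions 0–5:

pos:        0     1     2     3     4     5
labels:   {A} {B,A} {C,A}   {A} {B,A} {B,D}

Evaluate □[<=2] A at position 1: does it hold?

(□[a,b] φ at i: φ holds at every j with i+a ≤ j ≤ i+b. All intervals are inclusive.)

True

Check A at every j in [1,3]:
  j=1: true
  j=2: true
  j=3: true
All positions satisfy it → formula holds.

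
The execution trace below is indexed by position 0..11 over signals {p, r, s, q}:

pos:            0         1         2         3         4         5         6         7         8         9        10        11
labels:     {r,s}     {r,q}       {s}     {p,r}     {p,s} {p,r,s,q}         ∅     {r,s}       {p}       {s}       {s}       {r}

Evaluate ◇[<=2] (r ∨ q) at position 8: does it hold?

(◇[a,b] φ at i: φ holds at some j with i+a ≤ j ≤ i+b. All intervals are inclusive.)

Check (r ∨ q) at each j in [8,10]:
  j=8: false
  j=9: false
  j=10: false
No position in the window satisfies it → formula fails.

False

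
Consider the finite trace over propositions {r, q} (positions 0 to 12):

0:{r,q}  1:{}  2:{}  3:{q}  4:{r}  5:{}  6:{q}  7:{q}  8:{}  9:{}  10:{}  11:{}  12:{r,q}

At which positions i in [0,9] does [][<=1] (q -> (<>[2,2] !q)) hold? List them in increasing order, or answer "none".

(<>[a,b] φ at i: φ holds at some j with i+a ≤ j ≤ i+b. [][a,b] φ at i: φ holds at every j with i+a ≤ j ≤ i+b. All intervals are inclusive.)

Evaluate at each i in [0,9]:
  i=0: ✓ (all of [0,1])
  i=1: ✓ (all of [1,2])
  i=2: ✓ (all of [2,3])
  i=3: ✓ (all of [3,4])
  i=4: ✓ (all of [4,5])
  i=5: ✓ (all of [5,6])
  i=6: ✓ (all of [6,7])
  i=7: ✓ (all of [7,8])
  i=8: ✓ (all of [8,9])
  i=9: ✓ (all of [9,10])

0, 1, 2, 3, 4, 5, 6, 7, 8, 9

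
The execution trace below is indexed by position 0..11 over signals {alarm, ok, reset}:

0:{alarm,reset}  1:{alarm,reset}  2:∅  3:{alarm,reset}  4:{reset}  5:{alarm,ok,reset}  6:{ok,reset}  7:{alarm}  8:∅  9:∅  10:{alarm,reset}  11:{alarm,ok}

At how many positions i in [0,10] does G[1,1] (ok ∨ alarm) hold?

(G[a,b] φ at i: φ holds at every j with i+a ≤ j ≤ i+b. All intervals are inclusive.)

Evaluate at each i in [0,10]:
  i=0: ✓ (all of [1,1])
  i=1: ✗ (fails at j=2)
  i=2: ✓ (all of [3,3])
  i=3: ✗ (fails at j=4)
  i=4: ✓ (all of [5,5])
  i=5: ✓ (all of [6,6])
  i=6: ✓ (all of [7,7])
  i=7: ✗ (fails at j=8)
  i=8: ✗ (fails at j=9)
  i=9: ✓ (all of [10,10])
  i=10: ✓ (all of [11,11])
Positions where it holds: {0, 2, 4, 5, 6, 9, 10} → 7.

7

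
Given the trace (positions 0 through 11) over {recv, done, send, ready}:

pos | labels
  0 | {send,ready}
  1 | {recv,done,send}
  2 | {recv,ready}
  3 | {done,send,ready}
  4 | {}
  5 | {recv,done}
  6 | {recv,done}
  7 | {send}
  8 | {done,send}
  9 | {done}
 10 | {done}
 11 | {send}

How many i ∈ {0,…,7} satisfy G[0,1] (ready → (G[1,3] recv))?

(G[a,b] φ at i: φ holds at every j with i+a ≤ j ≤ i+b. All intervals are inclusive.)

Evaluate at each i in [0,7]:
  i=0: ✗ (fails at j=0)
  i=1: ✗ (fails at j=2)
  i=2: ✗ (fails at j=2)
  i=3: ✗ (fails at j=3)
  i=4: ✓ (all of [4,5])
  i=5: ✓ (all of [5,6])
  i=6: ✓ (all of [6,7])
  i=7: ✓ (all of [7,8])
Positions where it holds: {4, 5, 6, 7} → 4.

4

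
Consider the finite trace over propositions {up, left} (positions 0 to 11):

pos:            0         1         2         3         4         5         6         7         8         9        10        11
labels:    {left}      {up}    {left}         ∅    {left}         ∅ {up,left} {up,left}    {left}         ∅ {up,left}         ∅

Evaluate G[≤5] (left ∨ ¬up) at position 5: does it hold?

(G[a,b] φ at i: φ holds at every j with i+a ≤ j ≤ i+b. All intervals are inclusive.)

Check (left ∨ ¬up) at every j in [5,10]:
  j=5: true
  j=6: true
  j=7: true
  j=8: true
  j=9: true
  j=10: true
All positions satisfy it → formula holds.

Holds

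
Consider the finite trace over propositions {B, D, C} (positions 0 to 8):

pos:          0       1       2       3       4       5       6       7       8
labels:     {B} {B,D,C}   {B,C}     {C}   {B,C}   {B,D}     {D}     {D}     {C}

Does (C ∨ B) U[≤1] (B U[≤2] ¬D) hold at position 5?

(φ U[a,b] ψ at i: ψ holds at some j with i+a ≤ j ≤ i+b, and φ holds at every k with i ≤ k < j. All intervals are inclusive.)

Need some j in [5,6] with (B U[≤2] ¬D), and (C ∨ B) at every k in [5,j-1].
  j=5: (B U[≤2] ¬D) — fails.
  j=6: (B U[≤2] ¬D) — fails.
No j in the window works → until fails.

No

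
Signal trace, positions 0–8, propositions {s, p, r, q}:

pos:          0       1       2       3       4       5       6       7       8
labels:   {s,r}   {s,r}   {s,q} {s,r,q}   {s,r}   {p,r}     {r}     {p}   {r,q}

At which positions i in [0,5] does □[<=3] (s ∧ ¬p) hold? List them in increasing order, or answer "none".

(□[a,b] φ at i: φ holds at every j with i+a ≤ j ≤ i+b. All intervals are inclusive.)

0, 1

Evaluate at each i in [0,5]:
  i=0: ✓ (all of [0,3])
  i=1: ✓ (all of [1,4])
  i=2: ✗ (fails at j=5)
  i=3: ✗ (fails at j=5)
  i=4: ✗ (fails at j=5)
  i=5: ✗ (fails at j=5)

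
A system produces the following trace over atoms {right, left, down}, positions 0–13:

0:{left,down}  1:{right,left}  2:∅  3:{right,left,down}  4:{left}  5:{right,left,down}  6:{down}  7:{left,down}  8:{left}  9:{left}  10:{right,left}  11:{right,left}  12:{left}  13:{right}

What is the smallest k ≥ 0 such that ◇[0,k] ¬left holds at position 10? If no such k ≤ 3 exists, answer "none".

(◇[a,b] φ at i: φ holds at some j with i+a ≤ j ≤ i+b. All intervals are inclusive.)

Scan j = 10,11,… for ¬left:
  j=10: fails
  j=11: fails
  j=12: fails
  j=13: holds
First hit at j=13, so smallest k = 13-10 = 3.

3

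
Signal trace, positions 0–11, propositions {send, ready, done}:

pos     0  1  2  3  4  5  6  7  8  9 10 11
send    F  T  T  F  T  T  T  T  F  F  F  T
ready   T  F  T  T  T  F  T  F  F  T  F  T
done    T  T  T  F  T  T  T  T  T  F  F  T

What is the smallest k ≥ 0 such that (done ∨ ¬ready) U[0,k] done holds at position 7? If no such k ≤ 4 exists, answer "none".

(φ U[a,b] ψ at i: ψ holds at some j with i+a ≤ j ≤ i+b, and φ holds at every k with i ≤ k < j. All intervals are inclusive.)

Need earliest j ≥ 7 with done, and (done ∨ ¬ready) at every k in [7,j-1].
  j=7: rhs holds (empty prefix). k = 0.

0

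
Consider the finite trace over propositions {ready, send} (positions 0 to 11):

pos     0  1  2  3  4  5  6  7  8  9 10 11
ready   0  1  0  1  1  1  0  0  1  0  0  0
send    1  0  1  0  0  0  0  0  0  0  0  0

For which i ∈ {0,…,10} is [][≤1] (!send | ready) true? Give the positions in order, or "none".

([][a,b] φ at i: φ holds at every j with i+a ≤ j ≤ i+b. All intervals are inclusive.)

Evaluate at each i in [0,10]:
  i=0: ✗ (fails at j=0)
  i=1: ✗ (fails at j=2)
  i=2: ✗ (fails at j=2)
  i=3: ✓ (all of [3,4])
  i=4: ✓ (all of [4,5])
  i=5: ✓ (all of [5,6])
  i=6: ✓ (all of [6,7])
  i=7: ✓ (all of [7,8])
  i=8: ✓ (all of [8,9])
  i=9: ✓ (all of [9,10])
  i=10: ✓ (all of [10,11])

3, 4, 5, 6, 7, 8, 9, 10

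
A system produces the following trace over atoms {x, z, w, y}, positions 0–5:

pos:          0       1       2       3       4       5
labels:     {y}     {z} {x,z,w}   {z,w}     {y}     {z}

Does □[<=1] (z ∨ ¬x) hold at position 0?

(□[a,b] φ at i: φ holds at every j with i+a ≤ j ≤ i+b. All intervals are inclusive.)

True

Check (z ∨ ¬x) at every j in [0,1]:
  j=0: true
  j=1: true
All positions satisfy it → formula holds.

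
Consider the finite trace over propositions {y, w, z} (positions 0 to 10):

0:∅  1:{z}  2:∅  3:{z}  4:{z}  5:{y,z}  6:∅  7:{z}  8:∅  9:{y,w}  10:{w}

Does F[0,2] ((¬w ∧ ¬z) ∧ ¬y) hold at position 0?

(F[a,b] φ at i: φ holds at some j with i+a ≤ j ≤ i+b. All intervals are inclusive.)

True

Check ((¬w ∧ ¬z) ∧ ¬y) at each j in [0,2]:
  j=0: true
  j=1: false
  j=2: true
Found at j=0 → formula holds.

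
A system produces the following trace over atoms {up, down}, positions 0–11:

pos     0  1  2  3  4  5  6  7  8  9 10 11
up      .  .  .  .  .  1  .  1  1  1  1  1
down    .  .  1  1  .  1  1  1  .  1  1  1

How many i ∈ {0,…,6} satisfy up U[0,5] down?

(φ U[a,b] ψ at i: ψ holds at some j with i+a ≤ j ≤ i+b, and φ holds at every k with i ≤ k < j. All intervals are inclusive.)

4

Evaluate at each i in [0,6]:
  i=0: ✗ (lhs fails at k=0 before rhs at j=2)
  i=1: ✗ (lhs fails at k=1 before rhs at j=2)
  i=2: ✓ (rhs at j=2)
  i=3: ✓ (rhs at j=3)
  i=4: ✗ (lhs fails at k=4 before rhs at j=5)
  i=5: ✓ (rhs at j=5)
  i=6: ✓ (rhs at j=6)
Positions where it holds: {2, 3, 5, 6} → 4.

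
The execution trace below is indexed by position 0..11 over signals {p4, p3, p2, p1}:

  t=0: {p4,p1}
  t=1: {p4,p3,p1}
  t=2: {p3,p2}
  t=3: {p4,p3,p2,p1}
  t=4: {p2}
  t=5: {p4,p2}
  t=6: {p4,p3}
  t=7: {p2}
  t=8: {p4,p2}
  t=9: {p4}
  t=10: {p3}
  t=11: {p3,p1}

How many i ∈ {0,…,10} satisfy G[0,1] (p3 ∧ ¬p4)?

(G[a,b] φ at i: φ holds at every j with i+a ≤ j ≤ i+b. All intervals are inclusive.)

1

Evaluate at each i in [0,10]:
  i=0: ✗ (fails at j=0)
  i=1: ✗ (fails at j=1)
  i=2: ✗ (fails at j=3)
  i=3: ✗ (fails at j=3)
  i=4: ✗ (fails at j=4)
  i=5: ✗ (fails at j=5)
  i=6: ✗ (fails at j=6)
  i=7: ✗ (fails at j=7)
  i=8: ✗ (fails at j=8)
  i=9: ✗ (fails at j=9)
  i=10: ✓ (all of [10,11])
Positions where it holds: {10} → 1.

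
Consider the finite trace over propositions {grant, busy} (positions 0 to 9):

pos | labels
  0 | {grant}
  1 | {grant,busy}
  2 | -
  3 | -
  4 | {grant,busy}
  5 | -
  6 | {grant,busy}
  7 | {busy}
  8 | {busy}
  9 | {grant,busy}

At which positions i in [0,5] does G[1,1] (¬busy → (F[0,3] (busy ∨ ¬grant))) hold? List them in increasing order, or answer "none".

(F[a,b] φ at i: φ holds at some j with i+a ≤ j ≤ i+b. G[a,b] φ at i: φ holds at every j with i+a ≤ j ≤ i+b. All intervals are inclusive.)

Evaluate at each i in [0,5]:
  i=0: ✓ (all of [1,1])
  i=1: ✓ (all of [2,2])
  i=2: ✓ (all of [3,3])
  i=3: ✓ (all of [4,4])
  i=4: ✓ (all of [5,5])
  i=5: ✓ (all of [6,6])

0, 1, 2, 3, 4, 5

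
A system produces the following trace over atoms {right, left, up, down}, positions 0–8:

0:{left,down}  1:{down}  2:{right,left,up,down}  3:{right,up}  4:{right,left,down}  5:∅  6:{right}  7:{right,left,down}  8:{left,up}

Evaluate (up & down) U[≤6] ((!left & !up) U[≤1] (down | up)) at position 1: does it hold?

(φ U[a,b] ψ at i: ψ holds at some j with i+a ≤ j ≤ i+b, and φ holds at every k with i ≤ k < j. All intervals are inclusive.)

Need some j in [1,7] with ((!left & !up) U[≤1] (down | up)), and (up & down) at every k in [1,j-1].
  j=1: ((!left & !up) U[≤1] (down | up)) holds; no prefix to check → satisfied.

Yes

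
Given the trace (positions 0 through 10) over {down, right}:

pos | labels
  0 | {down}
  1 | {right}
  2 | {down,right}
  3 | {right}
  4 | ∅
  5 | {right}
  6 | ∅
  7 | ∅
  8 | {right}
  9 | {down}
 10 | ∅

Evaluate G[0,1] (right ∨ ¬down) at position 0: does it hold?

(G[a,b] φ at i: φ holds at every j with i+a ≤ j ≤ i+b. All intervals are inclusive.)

Check (right ∨ ¬down) at every j in [0,1]:
  j=0: false
  j=1: true
Fails at j=0 → formula fails.

False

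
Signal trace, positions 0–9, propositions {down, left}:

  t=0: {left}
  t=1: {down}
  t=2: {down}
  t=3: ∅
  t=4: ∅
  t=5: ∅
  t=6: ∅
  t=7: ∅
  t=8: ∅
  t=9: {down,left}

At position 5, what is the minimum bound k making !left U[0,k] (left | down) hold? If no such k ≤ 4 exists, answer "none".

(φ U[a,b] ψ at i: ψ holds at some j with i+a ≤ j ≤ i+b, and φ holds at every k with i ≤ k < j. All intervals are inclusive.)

4

Need earliest j ≥ 5 with (left | down), and !left at every k in [5,j-1].
  j=5: rhs fails.
  j=6: rhs fails.
  j=7: rhs fails.
  j=8: rhs fails.
  j=9: rhs holds; lhs holds on [5,8]. k = 4.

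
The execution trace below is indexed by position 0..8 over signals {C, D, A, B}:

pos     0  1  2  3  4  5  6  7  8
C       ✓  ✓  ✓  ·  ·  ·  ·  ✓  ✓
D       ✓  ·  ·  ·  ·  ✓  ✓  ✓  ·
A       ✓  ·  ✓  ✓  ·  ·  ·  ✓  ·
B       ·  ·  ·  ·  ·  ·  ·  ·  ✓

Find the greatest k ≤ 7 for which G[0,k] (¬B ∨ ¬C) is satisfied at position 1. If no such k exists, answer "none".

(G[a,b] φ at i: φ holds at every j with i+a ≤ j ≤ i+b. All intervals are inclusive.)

6

(¬B ∨ ¬C) must hold from j=1 onward; find where it first fails.
  j=1: holds
  j=2: holds
  j=3: holds
  j=4: holds
  j=5: holds
  j=6: holds
  j=7: holds
  j=8: fails
Holds on [1,7], so largest k = 6.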